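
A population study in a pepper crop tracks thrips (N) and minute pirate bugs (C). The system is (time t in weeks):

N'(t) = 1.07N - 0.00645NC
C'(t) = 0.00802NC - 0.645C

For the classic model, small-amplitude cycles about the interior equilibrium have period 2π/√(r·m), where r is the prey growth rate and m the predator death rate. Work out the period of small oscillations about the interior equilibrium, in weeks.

T ≈ 7.56 weeks

Here r = 1.07 and m = 0.645, so r·m = 0.69.
ω = √0.69 = 0.831 per week, hence T = 2π/ω ≈ 7.56 weeks.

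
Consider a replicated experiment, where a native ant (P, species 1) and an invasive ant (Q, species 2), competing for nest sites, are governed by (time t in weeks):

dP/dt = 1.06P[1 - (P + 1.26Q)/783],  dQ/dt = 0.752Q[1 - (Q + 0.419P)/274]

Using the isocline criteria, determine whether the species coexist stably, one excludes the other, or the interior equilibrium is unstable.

Compare the nullcline intercepts: K1/α12 = 783/1.26 = 621 > K2 = 274; K2/α21 = 274/0.419 = 654 < K1 = 783.
Since the inequalities point opposite ways, species 1 can invade but species 2 cannot.

species 1 excludes species 2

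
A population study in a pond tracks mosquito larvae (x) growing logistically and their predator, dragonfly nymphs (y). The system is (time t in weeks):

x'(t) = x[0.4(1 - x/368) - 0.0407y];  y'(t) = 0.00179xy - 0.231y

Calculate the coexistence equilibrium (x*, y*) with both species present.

x* ≈ 129, y* ≈ 6.38

From dy/dt = 0 with y > 0: 0.00179x* = 0.231, so x* = 129.
Substitute into dx/dt = 0: 0.4(1 - 129/368) = 0.0407y*.
The bracket is 0.649, giving y* = 0.26/0.0407 = 6.38.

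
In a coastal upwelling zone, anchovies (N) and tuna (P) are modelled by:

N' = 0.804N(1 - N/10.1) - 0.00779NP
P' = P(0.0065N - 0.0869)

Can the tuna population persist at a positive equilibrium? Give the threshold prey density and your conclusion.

The predator equation gives dP/dt > 0 only when N > 0.0869/0.0065 = 13.4.
Without the predator, N → K = 10.1. Since 10.1 < 13.4, the predator cannot invade.

Threshold N = 13.4; K < 13.4, so no, the predator goes extinct.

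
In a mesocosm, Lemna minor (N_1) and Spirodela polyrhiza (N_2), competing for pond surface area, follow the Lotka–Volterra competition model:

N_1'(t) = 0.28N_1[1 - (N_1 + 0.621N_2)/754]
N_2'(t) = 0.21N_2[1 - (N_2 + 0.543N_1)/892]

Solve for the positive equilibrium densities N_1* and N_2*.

N_1* ≈ 302, N_2* ≈ 728

Setting both brackets to zero gives the nullclines N_1 + 0.621N_2 = 754 and 0.543N_1 + N_2 = 892.
Substituting N_2 = 892 - 0.543N_1 into the first: N_1(1 - 0.621·0.543) = 754 - 0.621·892.
So N_1* = 200/0.663 = 302, and then N_2* = 892 - 0.543·302 = 728.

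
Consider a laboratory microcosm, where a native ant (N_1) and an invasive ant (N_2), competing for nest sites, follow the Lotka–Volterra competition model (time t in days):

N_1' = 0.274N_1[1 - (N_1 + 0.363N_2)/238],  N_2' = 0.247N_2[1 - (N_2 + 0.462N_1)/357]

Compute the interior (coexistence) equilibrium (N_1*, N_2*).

Setting both brackets to zero gives the nullclines N_1 + 0.363N_2 = 238 and 0.462N_1 + N_2 = 357.
Substituting N_2 = 357 - 0.462N_1 into the first: N_1(1 - 0.363·0.462) = 238 - 0.363·357.
So N_1* = 108/0.832 = 130, and then N_2* = 357 - 0.462·130 = 297.

N_1* ≈ 130, N_2* ≈ 297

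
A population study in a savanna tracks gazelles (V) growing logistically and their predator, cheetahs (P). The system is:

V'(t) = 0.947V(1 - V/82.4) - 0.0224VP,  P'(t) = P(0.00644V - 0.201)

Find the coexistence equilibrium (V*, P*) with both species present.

From dP/dt = 0 with P > 0: 0.00644V* = 0.201, so V* = 31.2.
Substitute into dV/dt = 0: 0.947(1 - 31.2/82.4) = 0.0224P*.
The bracket is 0.621, giving P* = 0.588/0.0224 = 26.3.

V* ≈ 31.2, P* ≈ 26.3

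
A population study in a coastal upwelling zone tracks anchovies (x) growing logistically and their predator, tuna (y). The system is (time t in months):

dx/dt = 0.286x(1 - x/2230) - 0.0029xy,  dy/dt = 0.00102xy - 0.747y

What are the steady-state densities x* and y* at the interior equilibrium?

From dy/dt = 0 with y > 0: 0.00102x* = 0.747, so x* = 732.
Substitute into dx/dt = 0: 0.286(1 - 732/2230) = 0.0029y*.
The bracket is 0.672, giving y* = 0.192/0.0029 = 66.2.

x* ≈ 732, y* ≈ 66.2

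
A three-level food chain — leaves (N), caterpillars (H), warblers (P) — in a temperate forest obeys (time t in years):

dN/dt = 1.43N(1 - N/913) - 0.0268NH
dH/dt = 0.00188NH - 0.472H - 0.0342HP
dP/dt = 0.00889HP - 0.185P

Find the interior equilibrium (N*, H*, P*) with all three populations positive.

From dP/dt = 0: 0.00889H* = 0.185, so H* = 20.8.
From dN/dt = 0: 1.43(1 - N*/913) = 0.0268·20.8, giving N* = 913·(1 - 0.39) = 557.
From dH/dt = 0: 0.00188·557 - 0.472 = 0.0342P*, so P* = 0.575/0.0342 = 16.8.

N* ≈ 557, H* ≈ 20.8, P* ≈ 16.8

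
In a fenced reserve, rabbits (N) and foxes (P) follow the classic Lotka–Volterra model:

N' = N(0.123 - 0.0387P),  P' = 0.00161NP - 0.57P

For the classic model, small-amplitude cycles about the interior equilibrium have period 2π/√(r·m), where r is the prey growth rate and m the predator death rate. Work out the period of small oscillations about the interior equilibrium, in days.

T ≈ 23.7 days

Here r = 0.123 and m = 0.57, so r·m = 0.0701.
ω = √0.0701 = 0.265 per day, hence T = 2π/ω ≈ 23.7 days.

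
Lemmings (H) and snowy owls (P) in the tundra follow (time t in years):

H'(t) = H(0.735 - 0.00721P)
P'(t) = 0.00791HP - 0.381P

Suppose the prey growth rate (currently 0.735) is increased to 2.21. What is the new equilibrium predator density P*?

At the interior fixed point, setting dH/dt = 0 with H > 0 fixes P* = (prey growth rate)/(HP coefficient) — independent of the other coefficients.
With the change, P* = 2.21/0.00721 = 307; it rises from 102.

P* ≈ 307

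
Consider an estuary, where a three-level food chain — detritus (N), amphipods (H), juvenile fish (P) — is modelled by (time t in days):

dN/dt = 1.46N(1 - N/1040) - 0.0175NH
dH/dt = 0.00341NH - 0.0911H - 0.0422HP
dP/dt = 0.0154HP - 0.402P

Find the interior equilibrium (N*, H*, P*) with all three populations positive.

From dP/dt = 0: 0.0154H* = 0.402, so H* = 26.1.
From dN/dt = 0: 1.46(1 - N*/1040) = 0.0175·26.1, giving N* = 1040·(1 - 0.313) = 715.
From dH/dt = 0: 0.00341·715 - 0.0911 = 0.0422P*, so P* = 2.35/0.0422 = 55.6.

N* ≈ 715, H* ≈ 26.1, P* ≈ 55.6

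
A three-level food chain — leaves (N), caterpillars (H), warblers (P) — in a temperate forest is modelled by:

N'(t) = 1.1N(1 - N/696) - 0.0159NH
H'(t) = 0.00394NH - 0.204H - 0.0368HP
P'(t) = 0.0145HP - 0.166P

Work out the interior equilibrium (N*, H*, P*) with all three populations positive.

N* ≈ 581, H* ≈ 11.4, P* ≈ 56.6

From dP/dt = 0: 0.0145H* = 0.166, so H* = 11.4.
From dN/dt = 0: 1.1(1 - N*/696) = 0.0159·11.4, giving N* = 696·(1 - 0.165) = 581.
From dH/dt = 0: 0.00394·581 - 0.204 = 0.0368P*, so P* = 2.08/0.0368 = 56.6.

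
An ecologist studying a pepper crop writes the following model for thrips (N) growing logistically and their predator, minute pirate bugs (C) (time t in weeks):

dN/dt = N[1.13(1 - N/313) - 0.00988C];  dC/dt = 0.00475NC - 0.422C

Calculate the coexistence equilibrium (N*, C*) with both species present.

N* ≈ 88.8, C* ≈ 81.9

From dC/dt = 0 with C > 0: 0.00475N* = 0.422, so N* = 88.8.
Substitute into dN/dt = 0: 1.13(1 - 88.8/313) = 0.00988C*.
The bracket is 0.716, giving C* = 0.809/0.00988 = 81.9.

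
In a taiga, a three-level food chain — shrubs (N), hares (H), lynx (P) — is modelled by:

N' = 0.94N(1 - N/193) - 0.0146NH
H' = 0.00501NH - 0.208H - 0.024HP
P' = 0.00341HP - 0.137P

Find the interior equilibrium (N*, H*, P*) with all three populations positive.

From dP/dt = 0: 0.00341H* = 0.137, so H* = 40.2.
From dN/dt = 0: 0.94(1 - N*/193) = 0.0146·40.2, giving N* = 193·(1 - 0.624) = 72.6.
From dH/dt = 0: 0.00501·72.6 - 0.208 = 0.024P*, so P* = 0.156/0.024 = 6.48.

N* ≈ 72.6, H* ≈ 40.2, P* ≈ 6.48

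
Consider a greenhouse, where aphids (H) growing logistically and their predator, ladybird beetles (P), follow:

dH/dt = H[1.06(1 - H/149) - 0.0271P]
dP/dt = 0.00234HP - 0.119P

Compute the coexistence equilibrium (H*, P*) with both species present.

H* ≈ 50.9, P* ≈ 25.8

From dP/dt = 0 with P > 0: 0.00234H* = 0.119, so H* = 50.9.
Substitute into dH/dt = 0: 1.06(1 - 50.9/149) = 0.0271P*.
The bracket is 0.659, giving P* = 0.698/0.0271 = 25.8.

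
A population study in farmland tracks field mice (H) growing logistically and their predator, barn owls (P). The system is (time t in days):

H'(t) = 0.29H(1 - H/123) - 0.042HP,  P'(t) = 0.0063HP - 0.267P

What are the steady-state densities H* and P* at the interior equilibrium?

From dP/dt = 0 with P > 0: 0.0063H* = 0.267, so H* = 42.4.
Substitute into dH/dt = 0: 0.29(1 - 42.4/123) = 0.042P*.
The bracket is 0.655, giving P* = 0.19/0.042 = 4.53.

H* ≈ 42.4, P* ≈ 4.53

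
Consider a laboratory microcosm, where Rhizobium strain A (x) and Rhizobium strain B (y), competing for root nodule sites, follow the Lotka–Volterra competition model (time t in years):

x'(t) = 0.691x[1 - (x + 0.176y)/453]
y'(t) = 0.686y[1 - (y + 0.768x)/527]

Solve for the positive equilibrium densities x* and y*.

x* ≈ 417, y* ≈ 207

Setting both brackets to zero gives the nullclines x + 0.176y = 453 and 0.768x + y = 527.
Substituting y = 527 - 0.768x into the first: x(1 - 0.176·0.768) = 453 - 0.176·527.
So x* = 360/0.865 = 417, and then y* = 527 - 0.768·417 = 207.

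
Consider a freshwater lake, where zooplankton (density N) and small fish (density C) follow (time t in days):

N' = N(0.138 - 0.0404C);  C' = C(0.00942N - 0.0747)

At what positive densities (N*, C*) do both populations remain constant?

Set dC/dt = 0 with C > 0: 0.00942N - 0.0747 = 0, so N* = 0.0747/0.00942 = 7.93.
Set dN/dt = 0 with N > 0: 0.138 - 0.0404C = 0, so C* = 0.138/0.0404 = 3.42.

N* ≈ 7.93, C* ≈ 3.42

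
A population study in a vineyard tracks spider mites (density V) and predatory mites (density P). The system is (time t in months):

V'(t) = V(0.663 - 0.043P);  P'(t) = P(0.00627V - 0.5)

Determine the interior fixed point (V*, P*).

Set dP/dt = 0 with P > 0: 0.00627V - 0.5 = 0, so V* = 0.5/0.00627 = 79.7.
Set dV/dt = 0 with V > 0: 0.663 - 0.043P = 0, so P* = 0.663/0.043 = 15.4.

V* ≈ 79.7, P* ≈ 15.4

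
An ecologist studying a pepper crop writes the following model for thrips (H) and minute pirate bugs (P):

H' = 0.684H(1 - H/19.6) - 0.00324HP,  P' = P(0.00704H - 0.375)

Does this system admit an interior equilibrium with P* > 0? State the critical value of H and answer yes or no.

The predator equation gives dP/dt > 0 only when H > 0.375/0.00704 = 53.3.
Without the predator, H → K = 19.6. Since 19.6 < 53.3, the predator cannot invade.

Threshold H = 53.3; K < 53.3, so no, the predator goes extinct.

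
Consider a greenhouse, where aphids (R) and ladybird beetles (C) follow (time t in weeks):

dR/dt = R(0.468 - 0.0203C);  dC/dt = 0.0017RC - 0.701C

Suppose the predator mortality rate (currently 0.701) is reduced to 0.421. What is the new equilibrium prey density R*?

At the interior fixed point, setting dC/dt = 0 with C > 0 fixes R* = (predator death rate)/(RC coefficient) — independent of the other coefficients.
With the change, R* = 0.421/0.0017 = 248; it falls from 412.

R* ≈ 248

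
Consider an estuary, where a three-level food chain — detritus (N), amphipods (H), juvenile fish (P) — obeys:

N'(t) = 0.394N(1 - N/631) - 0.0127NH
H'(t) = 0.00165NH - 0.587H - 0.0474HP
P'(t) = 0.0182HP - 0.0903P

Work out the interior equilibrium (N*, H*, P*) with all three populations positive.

N* ≈ 530, H* ≈ 4.96, P* ≈ 6.07

From dP/dt = 0: 0.0182H* = 0.0903, so H* = 4.96.
From dN/dt = 0: 0.394(1 - N*/631) = 0.0127·4.96, giving N* = 631·(1 - 0.16) = 530.
From dH/dt = 0: 0.00165·530 - 0.587 = 0.0474P*, so P* = 0.288/0.0474 = 6.07.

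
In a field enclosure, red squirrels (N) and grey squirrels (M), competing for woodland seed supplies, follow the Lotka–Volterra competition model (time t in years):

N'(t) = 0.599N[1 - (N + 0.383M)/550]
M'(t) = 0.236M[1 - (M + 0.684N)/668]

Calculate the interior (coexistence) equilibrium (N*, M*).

N* ≈ 399, M* ≈ 395

Setting both brackets to zero gives the nullclines N + 0.383M = 550 and 0.684N + M = 668.
Substituting M = 668 - 0.684N into the first: N(1 - 0.383·0.684) = 550 - 0.383·668.
So N* = 294/0.738 = 399, and then M* = 668 - 0.684·399 = 395.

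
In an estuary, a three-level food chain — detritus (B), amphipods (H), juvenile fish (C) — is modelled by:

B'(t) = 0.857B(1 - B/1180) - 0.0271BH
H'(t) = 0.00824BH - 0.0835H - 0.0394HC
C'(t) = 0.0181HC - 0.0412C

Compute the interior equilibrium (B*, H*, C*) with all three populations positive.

From dC/dt = 0: 0.0181H* = 0.0412, so H* = 2.28.
From dB/dt = 0: 0.857(1 - B*/1180) = 0.0271·2.28, giving B* = 1180·(1 - 0.072) = 1100.
From dH/dt = 0: 0.00824·1100 - 0.0835 = 0.0394C*, so C* = 8.94/0.0394 = 227.

B* ≈ 1100, H* ≈ 2.28, C* ≈ 227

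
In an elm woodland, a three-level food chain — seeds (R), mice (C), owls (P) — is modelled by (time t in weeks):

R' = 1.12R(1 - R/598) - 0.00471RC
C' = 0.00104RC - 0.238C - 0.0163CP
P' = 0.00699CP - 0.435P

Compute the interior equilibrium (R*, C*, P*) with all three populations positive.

From dP/dt = 0: 0.00699C* = 0.435, so C* = 62.2.
From dR/dt = 0: 1.12(1 - R*/598) = 0.00471·62.2, giving R* = 598·(1 - 0.262) = 441.
From dC/dt = 0: 0.00104·441 - 0.238 = 0.0163P*, so P* = 0.221/0.0163 = 13.6.

R* ≈ 441, C* ≈ 62.2, P* ≈ 13.6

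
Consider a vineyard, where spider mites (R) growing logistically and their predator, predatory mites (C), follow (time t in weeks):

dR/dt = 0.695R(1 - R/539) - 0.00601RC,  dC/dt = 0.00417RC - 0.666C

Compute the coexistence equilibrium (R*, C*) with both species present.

R* ≈ 160, C* ≈ 81.4

From dC/dt = 0 with C > 0: 0.00417R* = 0.666, so R* = 160.
Substitute into dR/dt = 0: 0.695(1 - 160/539) = 0.00601C*.
The bracket is 0.704, giving C* = 0.489/0.00601 = 81.4.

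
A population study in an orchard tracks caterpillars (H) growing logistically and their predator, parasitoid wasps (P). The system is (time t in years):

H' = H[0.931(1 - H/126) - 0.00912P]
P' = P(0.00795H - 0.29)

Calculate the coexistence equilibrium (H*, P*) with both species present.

H* ≈ 36.5, P* ≈ 72.5

From dP/dt = 0 with P > 0: 0.00795H* = 0.29, so H* = 36.5.
Substitute into dH/dt = 0: 0.931(1 - 36.5/126) = 0.00912P*.
The bracket is 0.71, giving P* = 0.661/0.00912 = 72.5.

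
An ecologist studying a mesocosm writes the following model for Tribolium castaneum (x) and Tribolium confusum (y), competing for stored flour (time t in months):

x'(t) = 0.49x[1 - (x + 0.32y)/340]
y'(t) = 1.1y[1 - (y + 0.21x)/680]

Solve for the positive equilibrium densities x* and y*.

Setting both brackets to zero gives the nullclines x + 0.32y = 340 and 0.21x + y = 680.
Substituting y = 680 - 0.21x into the first: x(1 - 0.32·0.21) = 340 - 0.32·680.
So x* = 122/0.933 = 131, and then y* = 680 - 0.21·131 = 652.

x* ≈ 131, y* ≈ 652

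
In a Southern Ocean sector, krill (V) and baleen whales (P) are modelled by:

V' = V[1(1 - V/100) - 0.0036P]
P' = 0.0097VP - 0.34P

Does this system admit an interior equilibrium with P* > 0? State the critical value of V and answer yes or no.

Threshold V = 35.1; K > 35.1, so yes, the predator persists.

The predator equation gives dP/dt > 0 only when V > 0.34/0.0097 = 35.1.
Without the predator, V → K = 100. Since 100 > 35.1, the predator can invade and persist.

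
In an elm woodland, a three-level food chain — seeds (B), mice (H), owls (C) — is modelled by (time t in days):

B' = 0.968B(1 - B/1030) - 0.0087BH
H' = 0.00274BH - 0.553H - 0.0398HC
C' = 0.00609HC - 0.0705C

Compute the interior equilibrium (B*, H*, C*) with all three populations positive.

From dC/dt = 0: 0.00609H* = 0.0705, so H* = 11.6.
From dB/dt = 0: 0.968(1 - B*/1030) = 0.0087·11.6, giving B* = 1030·(1 - 0.104) = 923.
From dH/dt = 0: 0.00274·923 - 0.553 = 0.0398C*, so C* = 1.98/0.0398 = 49.6.

B* ≈ 923, H* ≈ 11.6, C* ≈ 49.6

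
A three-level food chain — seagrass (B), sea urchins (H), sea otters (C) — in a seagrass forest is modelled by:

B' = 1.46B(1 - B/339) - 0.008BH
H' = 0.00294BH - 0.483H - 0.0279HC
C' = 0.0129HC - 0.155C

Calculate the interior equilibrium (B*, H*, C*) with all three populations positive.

From dC/dt = 0: 0.0129H* = 0.155, so H* = 12.
From dB/dt = 0: 1.46(1 - B*/339) = 0.008·12, giving B* = 339·(1 - 0.0658) = 317.
From dH/dt = 0: 0.00294·317 - 0.483 = 0.0279C*, so C* = 0.448/0.0279 = 16.1.

B* ≈ 317, H* ≈ 12, C* ≈ 16.1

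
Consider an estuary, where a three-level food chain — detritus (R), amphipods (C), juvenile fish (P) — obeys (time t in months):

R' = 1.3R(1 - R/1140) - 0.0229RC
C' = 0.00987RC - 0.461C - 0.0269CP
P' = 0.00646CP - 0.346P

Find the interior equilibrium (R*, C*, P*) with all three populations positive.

R* ≈ 64.4, C* ≈ 53.6, P* ≈ 6.5

From dP/dt = 0: 0.00646C* = 0.346, so C* = 53.6.
From dR/dt = 0: 1.3(1 - R*/1140) = 0.0229·53.6, giving R* = 1140·(1 - 0.943) = 64.4.
From dC/dt = 0: 0.00987·64.4 - 0.461 = 0.0269P*, so P* = 0.175/0.0269 = 6.5.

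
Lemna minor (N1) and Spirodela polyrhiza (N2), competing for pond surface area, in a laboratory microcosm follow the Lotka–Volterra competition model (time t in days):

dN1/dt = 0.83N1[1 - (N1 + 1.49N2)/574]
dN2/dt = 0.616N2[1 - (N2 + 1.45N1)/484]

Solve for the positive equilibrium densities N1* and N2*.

Setting both brackets to zero gives the nullclines N1 + 1.49N2 = 574 and 1.45N1 + N2 = 484.
Substituting N2 = 484 - 1.45N1 into the first: N1(1 - 1.49·1.45) = 574 - 1.49·484.
So N1* = -147/-1.16 = 127, and then N2* = 484 - 1.45·127 = 300.

N1* ≈ 127, N2* ≈ 300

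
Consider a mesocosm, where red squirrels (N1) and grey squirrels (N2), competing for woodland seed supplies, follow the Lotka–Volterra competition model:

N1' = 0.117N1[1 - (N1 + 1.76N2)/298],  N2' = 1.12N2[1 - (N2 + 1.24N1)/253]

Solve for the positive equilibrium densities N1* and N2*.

Setting both brackets to zero gives the nullclines N1 + 1.76N2 = 298 and 1.24N1 + N2 = 253.
Substituting N2 = 253 - 1.24N1 into the first: N1(1 - 1.76·1.24) = 298 - 1.76·253.
So N1* = -147/-1.18 = 125, and then N2* = 253 - 1.24·125 = 98.5.

N1* ≈ 125, N2* ≈ 98.5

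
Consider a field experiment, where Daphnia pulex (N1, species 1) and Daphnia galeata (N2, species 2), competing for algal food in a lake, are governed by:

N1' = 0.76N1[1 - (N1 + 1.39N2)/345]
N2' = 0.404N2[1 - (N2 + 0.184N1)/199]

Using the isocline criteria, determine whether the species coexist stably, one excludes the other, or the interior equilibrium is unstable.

stable coexistence

Compare the nullcline intercepts: K1/α12 = 345/1.39 = 248 > K2 = 199; K2/α21 = 199/0.184 = 1080 > K1 = 345.
Since both inequalities hold, each species can invade when rare, so the interior equilibrium is stable.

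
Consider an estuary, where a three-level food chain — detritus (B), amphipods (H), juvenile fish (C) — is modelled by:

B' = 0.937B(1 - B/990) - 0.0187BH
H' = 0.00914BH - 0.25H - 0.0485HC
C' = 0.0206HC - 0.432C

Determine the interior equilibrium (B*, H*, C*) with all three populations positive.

B* ≈ 576, H* ≈ 21, C* ≈ 103

From dC/dt = 0: 0.0206H* = 0.432, so H* = 21.
From dB/dt = 0: 0.937(1 - B*/990) = 0.0187·21, giving B* = 990·(1 - 0.419) = 576.
From dH/dt = 0: 0.00914·576 - 0.25 = 0.0485C*, so C* = 5.01/0.0485 = 103.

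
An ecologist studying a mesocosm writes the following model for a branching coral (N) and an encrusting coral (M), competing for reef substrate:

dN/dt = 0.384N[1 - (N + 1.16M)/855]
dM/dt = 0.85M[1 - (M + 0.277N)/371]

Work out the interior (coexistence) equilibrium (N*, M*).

N* ≈ 626, M* ≈ 198

Setting both brackets to zero gives the nullclines N + 1.16M = 855 and 0.277N + M = 371.
Substituting M = 371 - 0.277N into the first: N(1 - 1.16·0.277) = 855 - 1.16·371.
So N* = 425/0.679 = 626, and then M* = 371 - 0.277·626 = 198.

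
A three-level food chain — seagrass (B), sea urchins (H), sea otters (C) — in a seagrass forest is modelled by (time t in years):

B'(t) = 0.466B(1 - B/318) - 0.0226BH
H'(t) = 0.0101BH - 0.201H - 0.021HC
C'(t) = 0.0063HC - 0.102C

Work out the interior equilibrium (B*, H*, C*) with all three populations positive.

B* ≈ 68.3, H* ≈ 16.2, C* ≈ 23.3

From dC/dt = 0: 0.0063H* = 0.102, so H* = 16.2.
From dB/dt = 0: 0.466(1 - B*/318) = 0.0226·16.2, giving B* = 318·(1 - 0.785) = 68.3.
From dH/dt = 0: 0.0101·68.3 - 0.201 = 0.021C*, so C* = 0.489/0.021 = 23.3.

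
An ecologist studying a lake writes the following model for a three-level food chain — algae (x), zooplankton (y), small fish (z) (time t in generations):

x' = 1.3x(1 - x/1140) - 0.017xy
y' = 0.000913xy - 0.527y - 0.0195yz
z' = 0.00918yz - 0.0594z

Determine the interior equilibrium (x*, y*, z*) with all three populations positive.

From dz/dt = 0: 0.00918y* = 0.0594, so y* = 6.47.
From dx/dt = 0: 1.3(1 - x*/1140) = 0.017·6.47, giving x* = 1140·(1 - 0.0846) = 1040.
From dy/dt = 0: 0.000913·1040 - 0.527 = 0.0195z*, so z* = 0.426/0.0195 = 21.8.

x* ≈ 1040, y* ≈ 6.47, z* ≈ 21.8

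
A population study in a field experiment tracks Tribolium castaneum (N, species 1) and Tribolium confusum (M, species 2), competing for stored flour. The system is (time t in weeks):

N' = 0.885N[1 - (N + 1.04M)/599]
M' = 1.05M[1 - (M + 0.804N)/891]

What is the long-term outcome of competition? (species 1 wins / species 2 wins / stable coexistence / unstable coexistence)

Compare the nullcline intercepts: K1/α12 = 599/1.04 = 576 < K2 = 891; K2/α21 = 891/0.804 = 1110 > K1 = 599.
Since the inequalities point opposite ways, species 2 can invade but species 1 cannot.

species 2 excludes species 1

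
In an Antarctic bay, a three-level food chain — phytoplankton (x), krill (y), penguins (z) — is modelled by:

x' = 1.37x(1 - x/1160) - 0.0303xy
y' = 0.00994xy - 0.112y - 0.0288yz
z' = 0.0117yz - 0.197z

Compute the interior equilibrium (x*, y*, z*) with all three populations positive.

From dz/dt = 0: 0.0117y* = 0.197, so y* = 16.8.
From dx/dt = 0: 1.37(1 - x*/1160) = 0.0303·16.8, giving x* = 1160·(1 - 0.372) = 728.
From dy/dt = 0: 0.00994·728 - 0.112 = 0.0288z*, so z* = 7.12/0.0288 = 247.

x* ≈ 728, y* ≈ 16.8, z* ≈ 247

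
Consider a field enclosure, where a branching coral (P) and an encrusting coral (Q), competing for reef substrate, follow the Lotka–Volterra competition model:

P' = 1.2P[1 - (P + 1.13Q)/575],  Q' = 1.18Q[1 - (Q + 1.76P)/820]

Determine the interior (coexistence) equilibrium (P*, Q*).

P* ≈ 356, Q* ≈ 194

Setting both brackets to zero gives the nullclines P + 1.13Q = 575 and 1.76P + Q = 820.
Substituting Q = 820 - 1.76P into the first: P(1 - 1.13·1.76) = 575 - 1.13·820.
So P* = -352/-0.989 = 356, and then Q* = 820 - 1.76·356 = 194.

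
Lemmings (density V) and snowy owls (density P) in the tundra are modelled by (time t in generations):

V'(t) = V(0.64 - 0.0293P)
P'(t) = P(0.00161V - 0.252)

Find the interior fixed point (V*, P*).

V* ≈ 157, P* ≈ 21.8

Set dP/dt = 0 with P > 0: 0.00161V - 0.252 = 0, so V* = 0.252/0.00161 = 157.
Set dV/dt = 0 with V > 0: 0.64 - 0.0293P = 0, so P* = 0.64/0.0293 = 21.8.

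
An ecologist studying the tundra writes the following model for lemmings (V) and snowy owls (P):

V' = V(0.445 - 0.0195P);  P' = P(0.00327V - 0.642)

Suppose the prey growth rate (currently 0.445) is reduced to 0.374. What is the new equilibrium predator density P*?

P* ≈ 19.2

At the interior fixed point, setting dV/dt = 0 with V > 0 fixes P* = (prey growth rate)/(VP coefficient) — independent of the other coefficients.
With the change, P* = 0.374/0.0195 = 19.2; it falls from 22.8.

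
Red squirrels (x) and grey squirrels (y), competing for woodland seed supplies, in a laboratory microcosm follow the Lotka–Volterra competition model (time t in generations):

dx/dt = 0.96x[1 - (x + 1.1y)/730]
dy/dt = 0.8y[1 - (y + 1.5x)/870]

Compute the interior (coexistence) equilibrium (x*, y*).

x* ≈ 349, y* ≈ 346

Setting both brackets to zero gives the nullclines x + 1.1y = 730 and 1.5x + y = 870.
Substituting y = 870 - 1.5x into the first: x(1 - 1.1·1.5) = 730 - 1.1·870.
So x* = -227/-0.65 = 349, and then y* = 870 - 1.5·349 = 346.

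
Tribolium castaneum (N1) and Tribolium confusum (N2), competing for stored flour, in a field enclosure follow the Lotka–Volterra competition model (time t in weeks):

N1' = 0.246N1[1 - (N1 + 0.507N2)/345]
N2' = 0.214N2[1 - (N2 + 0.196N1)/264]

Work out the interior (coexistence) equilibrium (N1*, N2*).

Setting both brackets to zero gives the nullclines N1 + 0.507N2 = 345 and 0.196N1 + N2 = 264.
Substituting N2 = 264 - 0.196N1 into the first: N1(1 - 0.507·0.196) = 345 - 0.507·264.
So N1* = 211/0.901 = 234, and then N2* = 264 - 0.196·234 = 218.

N1* ≈ 234, N2* ≈ 218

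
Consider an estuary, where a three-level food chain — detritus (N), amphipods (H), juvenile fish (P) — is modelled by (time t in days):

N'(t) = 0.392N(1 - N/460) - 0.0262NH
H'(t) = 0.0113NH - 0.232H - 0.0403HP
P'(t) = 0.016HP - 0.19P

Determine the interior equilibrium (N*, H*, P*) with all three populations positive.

From dP/dt = 0: 0.016H* = 0.19, so H* = 11.9.
From dN/dt = 0: 0.392(1 - N*/460) = 0.0262·11.9, giving N* = 460·(1 - 0.794) = 94.9.
From dH/dt = 0: 0.0113·94.9 - 0.232 = 0.0403P*, so P* = 0.84/0.0403 = 20.9.

N* ≈ 94.9, H* ≈ 11.9, P* ≈ 20.9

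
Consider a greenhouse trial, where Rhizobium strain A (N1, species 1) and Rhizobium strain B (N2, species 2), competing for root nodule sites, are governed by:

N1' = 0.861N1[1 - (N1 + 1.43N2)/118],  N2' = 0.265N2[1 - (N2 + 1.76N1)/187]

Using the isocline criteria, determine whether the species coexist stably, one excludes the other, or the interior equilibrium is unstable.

Compare the nullcline intercepts: K1/α12 = 118/1.43 = 82.5 < K2 = 187; K2/α21 = 187/1.76 = 106 < K1 = 118.
Since both are reversed, neither can invade when rare; the interior point is a saddle.

unstable coexistence (outcome depends on initial conditions)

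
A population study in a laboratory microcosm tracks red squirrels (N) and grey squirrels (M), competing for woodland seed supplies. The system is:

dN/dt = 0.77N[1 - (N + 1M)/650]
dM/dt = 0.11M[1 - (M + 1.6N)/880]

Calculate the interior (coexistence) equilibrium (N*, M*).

Setting both brackets to zero gives the nullclines N + 1M = 650 and 1.6N + M = 880.
Substituting M = 880 - 1.6N into the first: N(1 - 1·1.6) = 650 - 1·880.
So N* = -230/-0.6 = 383, and then M* = 880 - 1.6·383 = 267.

N* ≈ 383, M* ≈ 267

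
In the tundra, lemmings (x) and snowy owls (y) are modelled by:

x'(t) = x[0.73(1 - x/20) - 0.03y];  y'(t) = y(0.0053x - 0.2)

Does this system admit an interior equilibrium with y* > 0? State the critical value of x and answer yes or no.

Threshold x = 37.7; K < 37.7, so no, the predator goes extinct.

The predator equation gives dy/dt > 0 only when x > 0.2/0.0053 = 37.7.
Without the predator, x → K = 20. Since 20 < 37.7, the predator cannot invade.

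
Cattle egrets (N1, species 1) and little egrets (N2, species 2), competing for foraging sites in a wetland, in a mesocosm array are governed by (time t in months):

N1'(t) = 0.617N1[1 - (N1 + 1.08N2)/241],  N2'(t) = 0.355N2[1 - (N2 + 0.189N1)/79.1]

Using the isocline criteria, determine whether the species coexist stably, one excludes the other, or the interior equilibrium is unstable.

Compare the nullcline intercepts: K1/α12 = 241/1.08 = 223 > K2 = 79.1; K2/α21 = 79.1/0.189 = 419 > K1 = 241.
Since both inequalities hold, each species can invade when rare, so the interior equilibrium is stable.

stable coexistence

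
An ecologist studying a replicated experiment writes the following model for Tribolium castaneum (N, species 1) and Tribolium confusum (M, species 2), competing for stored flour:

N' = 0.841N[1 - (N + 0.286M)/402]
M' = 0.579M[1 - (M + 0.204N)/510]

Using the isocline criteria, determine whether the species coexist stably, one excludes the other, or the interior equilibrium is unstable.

Compare the nullcline intercepts: K1/α12 = 402/0.286 = 1410 > K2 = 510; K2/α21 = 510/0.204 = 2500 > K1 = 402.
Since both inequalities hold, each species can invade when rare, so the interior equilibrium is stable.

stable coexistence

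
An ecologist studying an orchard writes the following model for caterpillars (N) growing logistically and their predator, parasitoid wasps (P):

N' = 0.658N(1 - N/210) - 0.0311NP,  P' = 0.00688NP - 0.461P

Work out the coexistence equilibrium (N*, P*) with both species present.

From dP/dt = 0 with P > 0: 0.00688N* = 0.461, so N* = 67.
Substitute into dN/dt = 0: 0.658(1 - 67/210) = 0.0311P*.
The bracket is 0.681, giving P* = 0.448/0.0311 = 14.4.

N* ≈ 67, P* ≈ 14.4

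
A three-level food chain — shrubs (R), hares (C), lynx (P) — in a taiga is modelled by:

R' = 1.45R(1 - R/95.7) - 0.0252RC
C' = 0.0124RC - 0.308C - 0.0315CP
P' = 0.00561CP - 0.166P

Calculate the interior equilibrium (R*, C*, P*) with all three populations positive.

R* ≈ 46.5, C* ≈ 29.6, P* ≈ 8.52

From dP/dt = 0: 0.00561C* = 0.166, so C* = 29.6.
From dR/dt = 0: 1.45(1 - R*/95.7) = 0.0252·29.6, giving R* = 95.7·(1 - 0.514) = 46.5.
From dC/dt = 0: 0.0124·46.5 - 0.308 = 0.0315P*, so P* = 0.268/0.0315 = 8.52.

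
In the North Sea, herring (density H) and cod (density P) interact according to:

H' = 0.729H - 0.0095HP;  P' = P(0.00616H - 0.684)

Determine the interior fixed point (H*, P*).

H* ≈ 111, P* ≈ 76.7

Set dP/dt = 0 with P > 0: 0.00616H - 0.684 = 0, so H* = 0.684/0.00616 = 111.
Set dH/dt = 0 with H > 0: 0.729 - 0.0095P = 0, so P* = 0.729/0.0095 = 76.7.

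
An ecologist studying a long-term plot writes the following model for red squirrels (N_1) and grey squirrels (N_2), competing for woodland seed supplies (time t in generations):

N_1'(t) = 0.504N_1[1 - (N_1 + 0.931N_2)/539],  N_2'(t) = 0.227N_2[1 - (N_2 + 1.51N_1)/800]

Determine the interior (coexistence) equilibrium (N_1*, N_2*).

N_1* ≈ 507, N_2* ≈ 34.2

Setting both brackets to zero gives the nullclines N_1 + 0.931N_2 = 539 and 1.51N_1 + N_2 = 800.
Substituting N_2 = 800 - 1.51N_1 into the first: N_1(1 - 0.931·1.51) = 539 - 0.931·800.
So N_1* = -206/-0.406 = 507, and then N_2* = 800 - 1.51·507 = 34.2.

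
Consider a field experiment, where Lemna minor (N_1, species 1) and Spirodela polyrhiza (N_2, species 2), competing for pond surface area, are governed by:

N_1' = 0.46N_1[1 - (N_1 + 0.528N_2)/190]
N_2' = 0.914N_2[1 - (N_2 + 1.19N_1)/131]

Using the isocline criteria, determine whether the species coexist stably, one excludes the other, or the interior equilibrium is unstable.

Compare the nullcline intercepts: K1/α12 = 190/0.528 = 360 > K2 = 131; K2/α21 = 131/1.19 = 110 < K1 = 190.
Since the inequalities point opposite ways, species 1 can invade but species 2 cannot.

species 1 excludes species 2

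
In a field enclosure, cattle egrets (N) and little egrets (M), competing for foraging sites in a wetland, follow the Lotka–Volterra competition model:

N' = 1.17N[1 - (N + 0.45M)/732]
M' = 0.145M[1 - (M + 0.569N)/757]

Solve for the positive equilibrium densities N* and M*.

Setting both brackets to zero gives the nullclines N + 0.45M = 732 and 0.569N + M = 757.
Substituting M = 757 - 0.569N into the first: N(1 - 0.45·0.569) = 732 - 0.45·757.
So N* = 391/0.744 = 526, and then M* = 757 - 0.569·526 = 458.

N* ≈ 526, M* ≈ 458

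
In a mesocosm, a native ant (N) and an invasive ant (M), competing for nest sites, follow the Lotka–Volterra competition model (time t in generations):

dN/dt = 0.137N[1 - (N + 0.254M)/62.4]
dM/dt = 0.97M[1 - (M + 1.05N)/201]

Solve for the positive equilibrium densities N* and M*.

Setting both brackets to zero gives the nullclines N + 0.254M = 62.4 and 1.05N + M = 201.
Substituting M = 201 - 1.05N into the first: N(1 - 0.254·1.05) = 62.4 - 0.254·201.
So N* = 11.3/0.733 = 15.5, and then M* = 201 - 1.05·15.5 = 185.

N* ≈ 15.5, M* ≈ 185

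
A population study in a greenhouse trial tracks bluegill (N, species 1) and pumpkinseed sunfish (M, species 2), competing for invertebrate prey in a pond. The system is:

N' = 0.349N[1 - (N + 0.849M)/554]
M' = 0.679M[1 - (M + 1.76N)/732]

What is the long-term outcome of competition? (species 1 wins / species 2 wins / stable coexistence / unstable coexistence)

Compare the nullcline intercepts: K1/α12 = 554/0.849 = 653 < K2 = 732; K2/α21 = 732/1.76 = 416 < K1 = 554.
Since both are reversed, neither can invade when rare; the interior point is a saddle.

unstable coexistence (outcome depends on initial conditions)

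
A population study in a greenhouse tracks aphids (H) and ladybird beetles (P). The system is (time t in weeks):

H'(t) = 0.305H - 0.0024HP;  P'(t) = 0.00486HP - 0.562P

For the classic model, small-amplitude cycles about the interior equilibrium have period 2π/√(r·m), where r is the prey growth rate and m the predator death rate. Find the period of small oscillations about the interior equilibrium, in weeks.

Here r = 0.305 and m = 0.562, so r·m = 0.171.
ω = √0.171 = 0.414 per week, hence T = 2π/ω ≈ 15.2 weeks.

T ≈ 15.2 weeks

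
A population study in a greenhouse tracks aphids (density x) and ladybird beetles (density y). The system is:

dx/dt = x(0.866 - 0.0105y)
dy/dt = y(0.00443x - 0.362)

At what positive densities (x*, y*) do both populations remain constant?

x* ≈ 81.7, y* ≈ 82.5

Set dy/dt = 0 with y > 0: 0.00443x - 0.362 = 0, so x* = 0.362/0.00443 = 81.7.
Set dx/dt = 0 with x > 0: 0.866 - 0.0105y = 0, so y* = 0.866/0.0105 = 82.5.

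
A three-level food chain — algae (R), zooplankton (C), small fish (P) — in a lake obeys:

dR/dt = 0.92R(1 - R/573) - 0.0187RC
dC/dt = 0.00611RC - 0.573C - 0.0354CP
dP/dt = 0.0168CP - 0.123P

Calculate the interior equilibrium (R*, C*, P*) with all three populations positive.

From dP/dt = 0: 0.0168C* = 0.123, so C* = 7.32.
From dR/dt = 0: 0.92(1 - R*/573) = 0.0187·7.32, giving R* = 573·(1 - 0.149) = 488.
From dC/dt = 0: 0.00611·488 - 0.573 = 0.0354P*, so P* = 2.41/0.0354 = 68.

R* ≈ 488, C* ≈ 7.32, P* ≈ 68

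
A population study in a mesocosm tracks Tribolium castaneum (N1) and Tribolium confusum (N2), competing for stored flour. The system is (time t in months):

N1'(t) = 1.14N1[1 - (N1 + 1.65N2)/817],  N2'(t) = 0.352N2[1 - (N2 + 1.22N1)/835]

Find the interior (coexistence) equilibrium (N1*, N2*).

N1* ≈ 554, N2* ≈ 160

Setting both brackets to zero gives the nullclines N1 + 1.65N2 = 817 and 1.22N1 + N2 = 835.
Substituting N2 = 835 - 1.22N1 into the first: N1(1 - 1.65·1.22) = 817 - 1.65·835.
So N1* = -561/-1.01 = 554, and then N2* = 835 - 1.22·554 = 160.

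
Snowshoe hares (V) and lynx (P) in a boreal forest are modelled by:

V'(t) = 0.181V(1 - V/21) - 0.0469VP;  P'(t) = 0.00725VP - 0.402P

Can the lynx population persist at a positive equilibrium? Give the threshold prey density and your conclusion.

Threshold V = 55.4; K < 55.4, so no, the predator goes extinct.

The predator equation gives dP/dt > 0 only when V > 0.402/0.00725 = 55.4.
Without the predator, V → K = 21. Since 21 < 55.4, the predator cannot invade.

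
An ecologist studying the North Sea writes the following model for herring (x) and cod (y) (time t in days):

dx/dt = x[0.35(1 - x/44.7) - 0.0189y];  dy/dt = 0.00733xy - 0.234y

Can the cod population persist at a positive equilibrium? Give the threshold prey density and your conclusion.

Threshold x = 31.9; K > 31.9, so yes, the predator persists.

The predator equation gives dy/dt > 0 only when x > 0.234/0.00733 = 31.9.
Without the predator, x → K = 44.7. Since 44.7 > 31.9, the predator can invade and persist.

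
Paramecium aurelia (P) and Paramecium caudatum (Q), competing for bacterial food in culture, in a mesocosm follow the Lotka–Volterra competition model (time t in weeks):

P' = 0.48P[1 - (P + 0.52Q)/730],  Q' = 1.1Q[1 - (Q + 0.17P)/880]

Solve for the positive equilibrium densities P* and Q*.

Setting both brackets to zero gives the nullclines P + 0.52Q = 730 and 0.17P + Q = 880.
Substituting Q = 880 - 0.17P into the first: P(1 - 0.52·0.17) = 730 - 0.52·880.
So P* = 272/0.912 = 299, and then Q* = 880 - 0.17·299 = 829.

P* ≈ 299, Q* ≈ 829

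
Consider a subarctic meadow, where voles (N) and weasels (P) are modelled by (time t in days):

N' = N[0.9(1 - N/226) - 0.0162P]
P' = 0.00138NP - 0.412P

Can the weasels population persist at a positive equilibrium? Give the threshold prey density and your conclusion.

Threshold N = 299; K < 299, so no, the predator goes extinct.

The predator equation gives dP/dt > 0 only when N > 0.412/0.00138 = 299.
Without the predator, N → K = 226. Since 226 < 299, the predator cannot invade.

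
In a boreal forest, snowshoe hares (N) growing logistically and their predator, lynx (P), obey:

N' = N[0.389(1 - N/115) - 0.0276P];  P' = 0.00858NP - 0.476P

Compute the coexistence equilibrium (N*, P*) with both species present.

N* ≈ 55.5, P* ≈ 7.29

From dP/dt = 0 with P > 0: 0.00858N* = 0.476, so N* = 55.5.
Substitute into dN/dt = 0: 0.389(1 - 55.5/115) = 0.0276P*.
The bracket is 0.518, giving P* = 0.201/0.0276 = 7.29.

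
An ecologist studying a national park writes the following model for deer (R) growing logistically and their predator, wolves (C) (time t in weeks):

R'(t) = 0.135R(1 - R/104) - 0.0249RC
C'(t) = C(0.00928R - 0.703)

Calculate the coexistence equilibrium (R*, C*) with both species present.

From dC/dt = 0 with C > 0: 0.00928R* = 0.703, so R* = 75.8.
Substitute into dR/dt = 0: 0.135(1 - 75.8/104) = 0.0249C*.
The bracket is 0.272, giving C* = 0.0367/0.0249 = 1.47.

R* ≈ 75.8, C* ≈ 1.47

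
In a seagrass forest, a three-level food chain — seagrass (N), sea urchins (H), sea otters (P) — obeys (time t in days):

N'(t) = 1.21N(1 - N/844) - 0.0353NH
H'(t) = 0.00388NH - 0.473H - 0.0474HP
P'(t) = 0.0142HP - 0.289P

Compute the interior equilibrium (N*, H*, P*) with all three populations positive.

N* ≈ 343, H* ≈ 20.4, P* ≈ 18.1

From dP/dt = 0: 0.0142H* = 0.289, so H* = 20.4.
From dN/dt = 0: 1.21(1 - N*/844) = 0.0353·20.4, giving N* = 844·(1 - 0.594) = 343.
From dH/dt = 0: 0.00388·343 - 0.473 = 0.0474P*, so P* = 0.857/0.0474 = 18.1.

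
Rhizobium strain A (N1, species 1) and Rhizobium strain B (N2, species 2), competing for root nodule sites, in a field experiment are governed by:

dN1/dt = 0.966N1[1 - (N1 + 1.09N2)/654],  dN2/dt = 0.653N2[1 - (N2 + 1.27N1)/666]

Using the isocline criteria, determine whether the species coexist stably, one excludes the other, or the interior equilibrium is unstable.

unstable coexistence (outcome depends on initial conditions)

Compare the nullcline intercepts: K1/α12 = 654/1.09 = 600 < K2 = 666; K2/α21 = 666/1.27 = 524 < K1 = 654.
Since both are reversed, neither can invade when rare; the interior point is a saddle.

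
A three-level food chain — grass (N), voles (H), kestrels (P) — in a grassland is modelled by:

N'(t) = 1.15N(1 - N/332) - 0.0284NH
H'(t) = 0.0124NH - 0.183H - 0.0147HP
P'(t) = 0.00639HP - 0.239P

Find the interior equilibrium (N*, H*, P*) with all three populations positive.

From dP/dt = 0: 0.00639H* = 0.239, so H* = 37.4.
From dN/dt = 0: 1.15(1 - N*/332) = 0.0284·37.4, giving N* = 332·(1 - 0.924) = 25.3.
From dH/dt = 0: 0.0124·25.3 - 0.183 = 0.0147P*, so P* = 0.131/0.0147 = 8.93.

N* ≈ 25.3, H* ≈ 37.4, P* ≈ 8.93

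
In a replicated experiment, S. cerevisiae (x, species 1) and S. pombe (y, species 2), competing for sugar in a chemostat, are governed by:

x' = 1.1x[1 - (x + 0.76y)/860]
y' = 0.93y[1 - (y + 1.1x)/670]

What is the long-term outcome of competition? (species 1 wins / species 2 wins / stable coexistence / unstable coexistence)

Compare the nullcline intercepts: K1/α12 = 860/0.76 = 1130 > K2 = 670; K2/α21 = 670/1.1 = 609 < K1 = 860.
Since the inequalities point opposite ways, species 1 can invade but species 2 cannot.

species 1 excludes species 2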